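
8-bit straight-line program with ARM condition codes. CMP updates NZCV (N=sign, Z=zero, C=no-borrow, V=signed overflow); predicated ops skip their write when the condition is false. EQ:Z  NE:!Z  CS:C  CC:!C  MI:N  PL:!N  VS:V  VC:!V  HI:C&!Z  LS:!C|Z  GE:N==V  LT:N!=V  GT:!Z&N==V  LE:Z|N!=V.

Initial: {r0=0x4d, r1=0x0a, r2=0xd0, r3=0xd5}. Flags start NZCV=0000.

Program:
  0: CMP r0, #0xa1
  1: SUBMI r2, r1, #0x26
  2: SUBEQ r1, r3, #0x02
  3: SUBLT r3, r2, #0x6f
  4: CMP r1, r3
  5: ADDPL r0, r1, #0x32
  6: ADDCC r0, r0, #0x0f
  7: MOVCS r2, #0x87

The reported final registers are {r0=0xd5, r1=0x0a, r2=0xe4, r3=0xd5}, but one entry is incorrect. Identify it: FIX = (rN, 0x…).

[0] flags=1001 → (cmp)
[1] flags=1001 MI?T → r2=0xe4
[2] flags=1001 EQ?F → skip
[3] flags=1001 LT?F → skip
[4] flags=0000 → (cmp)
[5] flags=0000 PL?T → r0=0x3c
[6] flags=0000 CC?T → r0=0x4b
[7] flags=0000 CS?F → skip

FIX = (r0, 0x4b)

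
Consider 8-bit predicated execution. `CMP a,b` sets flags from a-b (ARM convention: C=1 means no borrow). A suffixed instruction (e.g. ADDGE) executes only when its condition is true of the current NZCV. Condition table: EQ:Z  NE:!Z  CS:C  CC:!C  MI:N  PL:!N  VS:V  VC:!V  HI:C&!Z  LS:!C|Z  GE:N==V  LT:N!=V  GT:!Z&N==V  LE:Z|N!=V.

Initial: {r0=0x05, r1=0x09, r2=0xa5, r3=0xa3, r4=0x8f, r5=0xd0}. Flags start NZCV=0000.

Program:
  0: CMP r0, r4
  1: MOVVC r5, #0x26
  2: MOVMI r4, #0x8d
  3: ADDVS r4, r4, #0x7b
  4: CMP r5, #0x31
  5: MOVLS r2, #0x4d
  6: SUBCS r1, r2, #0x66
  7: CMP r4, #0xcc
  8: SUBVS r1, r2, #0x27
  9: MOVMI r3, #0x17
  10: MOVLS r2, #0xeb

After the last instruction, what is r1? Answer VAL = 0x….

0: ✓ CMP  NZCV=0000
1: ✓ MOVVC  r5←0x26
2: · MOVMI
3: · ADDVS
4: ✓ CMP  NZCV=1000
5: ✓ MOVLS  r2←0x4d
6: · SUBCS
7: ✓ CMP  NZCV=1000
8: · SUBVS
9: ✓ MOVMI  r3←0x17
10: ✓ MOVLS  r2←0xeb

VAL = 0x09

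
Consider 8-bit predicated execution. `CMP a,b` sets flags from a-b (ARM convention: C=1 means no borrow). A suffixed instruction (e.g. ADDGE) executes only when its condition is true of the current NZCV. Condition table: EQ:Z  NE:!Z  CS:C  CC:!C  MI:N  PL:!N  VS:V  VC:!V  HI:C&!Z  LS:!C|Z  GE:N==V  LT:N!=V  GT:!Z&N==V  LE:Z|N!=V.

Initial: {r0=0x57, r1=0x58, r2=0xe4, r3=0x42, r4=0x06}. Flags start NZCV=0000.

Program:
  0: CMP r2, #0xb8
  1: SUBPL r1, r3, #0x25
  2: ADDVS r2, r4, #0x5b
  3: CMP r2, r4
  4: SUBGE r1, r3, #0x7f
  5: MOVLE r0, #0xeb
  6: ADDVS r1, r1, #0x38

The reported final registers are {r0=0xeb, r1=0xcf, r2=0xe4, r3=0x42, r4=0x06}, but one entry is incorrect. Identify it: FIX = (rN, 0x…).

[0] flags=0010 → (cmp)
[1] flags=0010 PL?T → r1=0x1d
[2] flags=0010 VS?F → skip
[3] flags=1010 → (cmp)
[4] flags=1010 GE?F → skip
[5] flags=1010 LE?T → r0=0xeb
[6] flags=1010 VS?F → skip

FIX = (r1, 0x1d)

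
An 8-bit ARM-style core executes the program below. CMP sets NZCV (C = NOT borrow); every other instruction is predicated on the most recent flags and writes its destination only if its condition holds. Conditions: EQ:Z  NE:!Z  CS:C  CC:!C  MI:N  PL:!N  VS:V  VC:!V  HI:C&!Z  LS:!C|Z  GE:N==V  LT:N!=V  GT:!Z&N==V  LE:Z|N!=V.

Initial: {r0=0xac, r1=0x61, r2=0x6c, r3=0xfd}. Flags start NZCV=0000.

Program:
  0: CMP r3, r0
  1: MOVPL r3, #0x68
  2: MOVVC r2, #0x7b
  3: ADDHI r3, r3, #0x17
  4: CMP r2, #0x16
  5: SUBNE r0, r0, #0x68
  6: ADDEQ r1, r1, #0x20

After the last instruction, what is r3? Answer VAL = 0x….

0: ✓ CMP  NZCV=0010
1: ✓ MOVPL  r3←0x68
2: ✓ MOVVC  r2←0x7b
3: ✓ ADDHI  r3←0x7f
4: ✓ CMP  NZCV=0010
5: ✓ SUBNE  r0←0x44
6: · ADDEQ

VAL = 0x7f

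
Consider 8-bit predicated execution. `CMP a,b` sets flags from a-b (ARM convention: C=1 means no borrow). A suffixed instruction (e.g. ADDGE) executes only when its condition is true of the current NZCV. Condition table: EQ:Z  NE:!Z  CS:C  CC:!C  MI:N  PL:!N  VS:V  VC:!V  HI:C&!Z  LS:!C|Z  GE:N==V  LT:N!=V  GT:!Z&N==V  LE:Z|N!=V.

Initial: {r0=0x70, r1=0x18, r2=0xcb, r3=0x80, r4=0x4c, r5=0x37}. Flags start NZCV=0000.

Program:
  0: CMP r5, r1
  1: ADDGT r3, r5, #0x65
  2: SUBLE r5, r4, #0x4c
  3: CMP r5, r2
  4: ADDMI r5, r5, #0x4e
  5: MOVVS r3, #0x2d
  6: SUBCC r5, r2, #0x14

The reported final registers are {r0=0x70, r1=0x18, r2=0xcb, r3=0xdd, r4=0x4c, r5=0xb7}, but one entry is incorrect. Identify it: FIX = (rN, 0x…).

FIX = (r3, 0x9c)

0: ✓ CMP  NZCV=0010
1: ✓ ADDGT  r3←0x9c
2: · SUBLE
3: ✓ CMP  NZCV=0000
4: · ADDMI
5: · MOVVS
6: ✓ SUBCC  r5←0xb7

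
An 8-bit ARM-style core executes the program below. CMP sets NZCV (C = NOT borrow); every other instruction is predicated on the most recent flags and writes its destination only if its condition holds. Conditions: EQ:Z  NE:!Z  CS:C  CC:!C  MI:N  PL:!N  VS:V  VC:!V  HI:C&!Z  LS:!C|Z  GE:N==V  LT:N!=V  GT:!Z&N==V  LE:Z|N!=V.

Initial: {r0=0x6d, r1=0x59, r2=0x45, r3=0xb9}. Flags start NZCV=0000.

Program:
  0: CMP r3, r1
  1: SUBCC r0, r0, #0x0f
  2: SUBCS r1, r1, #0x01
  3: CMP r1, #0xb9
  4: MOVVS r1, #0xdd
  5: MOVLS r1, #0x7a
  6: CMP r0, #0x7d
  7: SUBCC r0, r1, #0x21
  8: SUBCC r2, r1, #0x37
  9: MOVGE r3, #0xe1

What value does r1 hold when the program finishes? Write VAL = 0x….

VAL = 0x7a

0: ✓ CMP  NZCV=0011
1: · SUBCC
2: ✓ SUBCS  r1←0x58
3: ✓ CMP  NZCV=1001
4: ✓ MOVVS  r1←0xdd
5: ✓ MOVLS  r1←0x7a
6: ✓ CMP  NZCV=1000
7: ✓ SUBCC  r0←0x59
8: ✓ SUBCC  r2←0x43
9: · MOVGE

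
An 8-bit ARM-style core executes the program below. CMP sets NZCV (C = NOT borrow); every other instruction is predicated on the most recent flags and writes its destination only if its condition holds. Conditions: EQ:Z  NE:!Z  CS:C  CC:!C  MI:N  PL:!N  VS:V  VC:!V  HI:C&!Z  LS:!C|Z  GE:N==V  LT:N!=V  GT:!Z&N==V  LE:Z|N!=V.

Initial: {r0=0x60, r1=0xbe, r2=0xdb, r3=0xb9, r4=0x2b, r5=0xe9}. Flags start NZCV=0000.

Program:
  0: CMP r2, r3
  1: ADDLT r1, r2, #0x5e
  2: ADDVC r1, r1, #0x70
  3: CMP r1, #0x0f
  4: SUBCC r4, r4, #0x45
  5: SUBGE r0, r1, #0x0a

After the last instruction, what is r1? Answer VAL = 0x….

VAL = 0x2e

[0] flags=0010 → (cmp)
[1] flags=0010 LT?F → skip
[2] flags=0010 VC?T → r1=0x2e
[3] flags=0010 → (cmp)
[4] flags=0010 CC?F → skip
[5] flags=0010 GE?T → r0=0x24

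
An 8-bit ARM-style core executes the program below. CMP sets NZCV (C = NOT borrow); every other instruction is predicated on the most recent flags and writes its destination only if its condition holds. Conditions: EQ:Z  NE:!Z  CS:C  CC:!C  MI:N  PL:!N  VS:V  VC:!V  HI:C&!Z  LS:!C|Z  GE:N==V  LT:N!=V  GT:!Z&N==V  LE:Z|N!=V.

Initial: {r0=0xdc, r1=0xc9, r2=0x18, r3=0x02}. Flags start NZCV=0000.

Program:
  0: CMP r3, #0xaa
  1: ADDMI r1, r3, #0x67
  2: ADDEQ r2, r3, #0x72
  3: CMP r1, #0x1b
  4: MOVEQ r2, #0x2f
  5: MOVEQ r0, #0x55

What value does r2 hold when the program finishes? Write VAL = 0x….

[0] flags=0000 → (cmp)
[1] flags=0000 MI?F → skip
[2] flags=0000 EQ?F → skip
[3] flags=1010 → (cmp)
[4] flags=1010 EQ?F → skip
[5] flags=1010 EQ?F → skip

VAL = 0x18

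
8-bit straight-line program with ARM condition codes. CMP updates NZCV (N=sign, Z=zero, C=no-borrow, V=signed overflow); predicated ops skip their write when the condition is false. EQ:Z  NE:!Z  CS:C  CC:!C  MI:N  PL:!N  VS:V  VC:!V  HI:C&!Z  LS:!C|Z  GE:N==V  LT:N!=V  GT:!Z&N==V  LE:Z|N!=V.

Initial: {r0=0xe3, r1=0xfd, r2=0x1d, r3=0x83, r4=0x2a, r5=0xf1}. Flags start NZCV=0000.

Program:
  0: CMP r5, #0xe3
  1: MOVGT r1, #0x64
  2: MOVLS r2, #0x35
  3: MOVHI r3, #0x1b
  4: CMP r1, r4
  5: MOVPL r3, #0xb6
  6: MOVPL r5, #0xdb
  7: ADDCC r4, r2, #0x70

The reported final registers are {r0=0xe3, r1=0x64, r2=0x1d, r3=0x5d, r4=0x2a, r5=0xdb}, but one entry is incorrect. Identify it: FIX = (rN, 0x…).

0: ✓ CMP  NZCV=0010
1: ✓ MOVGT  r1←0x64
2: · MOVLS
3: ✓ MOVHI  r3←0x1b
4: ✓ CMP  NZCV=0010
5: ✓ MOVPL  r3←0xb6
6: ✓ MOVPL  r5←0xdb
7: · ADDCC

FIX = (r3, 0xb6)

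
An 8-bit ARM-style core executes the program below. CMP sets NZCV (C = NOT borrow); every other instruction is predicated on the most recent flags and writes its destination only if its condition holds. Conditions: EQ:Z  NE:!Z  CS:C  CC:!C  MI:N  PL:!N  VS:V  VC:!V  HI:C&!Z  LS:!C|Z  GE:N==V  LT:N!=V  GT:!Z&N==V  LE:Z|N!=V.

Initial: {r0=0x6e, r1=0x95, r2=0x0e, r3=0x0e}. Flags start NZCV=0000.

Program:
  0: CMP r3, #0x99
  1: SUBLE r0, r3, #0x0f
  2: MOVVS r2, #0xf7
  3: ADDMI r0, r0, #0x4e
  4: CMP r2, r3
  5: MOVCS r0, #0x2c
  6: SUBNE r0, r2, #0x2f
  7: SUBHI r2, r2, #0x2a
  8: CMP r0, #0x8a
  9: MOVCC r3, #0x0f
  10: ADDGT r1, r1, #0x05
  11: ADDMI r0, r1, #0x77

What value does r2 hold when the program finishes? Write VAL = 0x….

0: ✓ CMP  NZCV=0000
1: · SUBLE
2: · MOVVS
3: · ADDMI
4: ✓ CMP  NZCV=0110
5: ✓ MOVCS  r0←0x2c
6: · SUBNE
7: · SUBHI
8: ✓ CMP  NZCV=1001
9: ✓ MOVCC  r3←0x0f
10: ✓ ADDGT  r1←0x9a
11: ✓ ADDMI  r0←0x11

VAL = 0x0e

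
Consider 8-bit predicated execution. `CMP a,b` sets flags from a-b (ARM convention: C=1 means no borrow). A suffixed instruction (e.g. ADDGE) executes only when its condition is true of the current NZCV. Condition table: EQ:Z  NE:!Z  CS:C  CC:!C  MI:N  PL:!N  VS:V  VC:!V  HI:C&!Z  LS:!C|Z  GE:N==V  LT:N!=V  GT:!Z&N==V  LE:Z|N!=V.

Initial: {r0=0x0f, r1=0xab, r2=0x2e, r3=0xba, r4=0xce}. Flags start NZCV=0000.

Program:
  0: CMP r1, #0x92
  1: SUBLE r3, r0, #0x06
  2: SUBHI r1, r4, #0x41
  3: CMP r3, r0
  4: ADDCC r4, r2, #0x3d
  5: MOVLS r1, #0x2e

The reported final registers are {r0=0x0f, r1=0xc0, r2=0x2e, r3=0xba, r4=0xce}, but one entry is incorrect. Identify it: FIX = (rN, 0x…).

FIX = (r1, 0x8d)

[0] flags=0010 → (cmp)
[1] flags=0010 LE?F → skip
[2] flags=0010 HI?T → r1=0x8d
[3] flags=1010 → (cmp)
[4] flags=1010 CC?F → skip
[5] flags=1010 LS?F → skip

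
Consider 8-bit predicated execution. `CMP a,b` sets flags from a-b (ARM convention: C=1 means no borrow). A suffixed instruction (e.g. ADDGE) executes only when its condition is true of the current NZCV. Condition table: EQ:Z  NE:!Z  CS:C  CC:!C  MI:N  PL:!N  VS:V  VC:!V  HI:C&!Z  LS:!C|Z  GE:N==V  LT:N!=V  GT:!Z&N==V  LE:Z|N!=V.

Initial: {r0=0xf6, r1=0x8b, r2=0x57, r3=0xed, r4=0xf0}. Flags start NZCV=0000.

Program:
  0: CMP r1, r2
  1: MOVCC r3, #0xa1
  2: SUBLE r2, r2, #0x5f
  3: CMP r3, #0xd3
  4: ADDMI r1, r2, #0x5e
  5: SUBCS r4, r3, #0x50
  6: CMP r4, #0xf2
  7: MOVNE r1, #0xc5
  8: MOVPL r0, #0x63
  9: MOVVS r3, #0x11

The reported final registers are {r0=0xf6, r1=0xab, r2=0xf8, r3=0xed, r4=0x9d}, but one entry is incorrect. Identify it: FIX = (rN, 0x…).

0: ✓ CMP  NZCV=0011
1: · MOVCC
2: ✓ SUBLE  r2←0xf8
3: ✓ CMP  NZCV=0010
4: · ADDMI
5: ✓ SUBCS  r4←0x9d
6: ✓ CMP  NZCV=1000
7: ✓ MOVNE  r1←0xc5
8: · MOVPL
9: · MOVVS

FIX = (r1, 0xc5)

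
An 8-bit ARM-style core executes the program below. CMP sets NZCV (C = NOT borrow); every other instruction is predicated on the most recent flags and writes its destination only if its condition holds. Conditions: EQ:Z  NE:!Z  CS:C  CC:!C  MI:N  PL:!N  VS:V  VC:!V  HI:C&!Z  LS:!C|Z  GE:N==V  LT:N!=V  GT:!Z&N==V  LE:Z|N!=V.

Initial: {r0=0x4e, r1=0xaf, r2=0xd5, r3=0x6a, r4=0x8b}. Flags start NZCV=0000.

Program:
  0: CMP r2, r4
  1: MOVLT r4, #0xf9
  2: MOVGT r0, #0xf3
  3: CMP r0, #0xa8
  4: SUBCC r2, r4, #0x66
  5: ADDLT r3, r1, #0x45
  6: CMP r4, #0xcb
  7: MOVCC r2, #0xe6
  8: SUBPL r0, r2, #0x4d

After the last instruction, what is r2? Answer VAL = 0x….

[0] flags=0010 → (cmp)
[1] flags=0010 LT?F → skip
[2] flags=0010 GT?T → r0=0xf3
[3] flags=0010 → (cmp)
[4] flags=0010 CC?F → skip
[5] flags=0010 LT?F → skip
[6] flags=1000 → (cmp)
[7] flags=1000 CC?T → r2=0xe6
[8] flags=1000 PL?F → skip

VAL = 0xe6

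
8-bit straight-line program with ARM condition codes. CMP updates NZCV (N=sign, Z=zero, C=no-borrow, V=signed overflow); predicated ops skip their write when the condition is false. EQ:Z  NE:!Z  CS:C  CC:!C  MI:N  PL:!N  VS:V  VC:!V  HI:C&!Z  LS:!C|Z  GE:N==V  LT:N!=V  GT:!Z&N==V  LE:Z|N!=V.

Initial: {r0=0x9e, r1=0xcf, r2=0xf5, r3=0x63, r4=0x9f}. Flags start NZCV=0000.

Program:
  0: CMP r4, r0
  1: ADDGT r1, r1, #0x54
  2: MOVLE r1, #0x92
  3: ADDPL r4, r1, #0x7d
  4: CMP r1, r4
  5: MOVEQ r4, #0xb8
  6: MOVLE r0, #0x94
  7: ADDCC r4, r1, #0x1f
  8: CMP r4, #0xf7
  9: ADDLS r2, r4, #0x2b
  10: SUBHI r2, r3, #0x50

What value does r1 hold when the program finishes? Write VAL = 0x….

VAL = 0x23

[0] flags=0010 → (cmp)
[1] flags=0010 GT?T → r1=0x23
[2] flags=0010 LE?F → skip
[3] flags=0010 PL?T → r4=0xa0
[4] flags=1001 → (cmp)
[5] flags=1001 EQ?F → skip
[6] flags=1001 LE?F → skip
[7] flags=1001 CC?T → r4=0x42
[8] flags=0000 → (cmp)
[9] flags=0000 LS?T → r2=0x6d
[10] flags=0000 HI?F → skip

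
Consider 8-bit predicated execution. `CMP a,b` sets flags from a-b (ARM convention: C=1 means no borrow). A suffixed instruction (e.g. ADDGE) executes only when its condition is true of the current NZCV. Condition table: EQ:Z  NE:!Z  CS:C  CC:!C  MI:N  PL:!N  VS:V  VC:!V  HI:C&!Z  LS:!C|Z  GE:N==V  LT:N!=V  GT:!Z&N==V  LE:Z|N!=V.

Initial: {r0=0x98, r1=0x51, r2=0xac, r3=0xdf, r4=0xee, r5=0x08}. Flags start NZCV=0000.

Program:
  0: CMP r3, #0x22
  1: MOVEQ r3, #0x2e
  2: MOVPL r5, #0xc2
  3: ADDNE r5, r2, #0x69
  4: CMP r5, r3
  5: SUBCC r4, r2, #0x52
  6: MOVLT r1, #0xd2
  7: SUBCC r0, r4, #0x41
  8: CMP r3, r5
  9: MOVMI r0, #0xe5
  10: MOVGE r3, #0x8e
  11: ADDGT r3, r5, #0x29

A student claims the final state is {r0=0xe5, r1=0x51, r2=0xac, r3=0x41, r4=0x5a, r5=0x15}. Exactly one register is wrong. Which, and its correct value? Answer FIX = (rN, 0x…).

FIX = (r3, 0xdf)

[0] flags=1010 → (cmp)
[1] flags=1010 EQ?F → skip
[2] flags=1010 PL?F → skip
[3] flags=1010 NE?T → r5=0x15
[4] flags=0000 → (cmp)
[5] flags=0000 CC?T → r4=0x5a
[6] flags=0000 LT?F → skip
[7] flags=0000 CC?T → r0=0x19
[8] flags=1010 → (cmp)
[9] flags=1010 MI?T → r0=0xe5
[10] flags=1010 GE?F → skip
[11] flags=1010 GT?F → skip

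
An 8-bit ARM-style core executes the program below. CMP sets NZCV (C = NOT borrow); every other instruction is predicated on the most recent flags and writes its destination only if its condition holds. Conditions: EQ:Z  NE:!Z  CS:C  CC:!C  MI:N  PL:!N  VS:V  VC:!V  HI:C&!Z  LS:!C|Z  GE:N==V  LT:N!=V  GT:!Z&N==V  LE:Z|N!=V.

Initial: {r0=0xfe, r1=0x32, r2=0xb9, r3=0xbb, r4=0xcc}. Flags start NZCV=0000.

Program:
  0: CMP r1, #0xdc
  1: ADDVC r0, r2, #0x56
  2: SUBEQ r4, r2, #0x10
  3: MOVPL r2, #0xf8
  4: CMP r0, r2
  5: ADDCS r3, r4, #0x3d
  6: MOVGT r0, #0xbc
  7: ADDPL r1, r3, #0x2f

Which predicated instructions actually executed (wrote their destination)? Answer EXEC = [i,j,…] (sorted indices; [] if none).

0: ✓ CMP  NZCV=0000
1: ✓ ADDVC  r0←0x0f
2: · SUBEQ
3: ✓ MOVPL  r2←0xf8
4: ✓ CMP  NZCV=0000
5: · ADDCS
6: ✓ MOVGT  r0←0xbc
7: ✓ ADDPL  r1←0xea

EXEC = [1,3,6,7]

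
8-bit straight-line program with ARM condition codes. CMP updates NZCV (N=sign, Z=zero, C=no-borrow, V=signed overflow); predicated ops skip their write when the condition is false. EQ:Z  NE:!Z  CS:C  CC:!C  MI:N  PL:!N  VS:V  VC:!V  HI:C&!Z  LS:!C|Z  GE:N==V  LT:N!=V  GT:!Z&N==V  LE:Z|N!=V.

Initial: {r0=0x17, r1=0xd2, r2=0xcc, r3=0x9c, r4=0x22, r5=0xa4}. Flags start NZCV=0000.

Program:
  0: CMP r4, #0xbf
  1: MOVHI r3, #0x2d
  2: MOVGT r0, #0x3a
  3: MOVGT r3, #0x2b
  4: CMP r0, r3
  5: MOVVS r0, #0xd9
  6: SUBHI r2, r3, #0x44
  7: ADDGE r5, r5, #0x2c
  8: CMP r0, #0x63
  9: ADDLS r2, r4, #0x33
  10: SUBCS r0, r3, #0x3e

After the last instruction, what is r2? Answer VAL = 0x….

[0] flags=0000 → (cmp)
[1] flags=0000 HI?F → skip
[2] flags=0000 GT?T → r0=0x3a
[3] flags=0000 GT?T → r3=0x2b
[4] flags=0010 → (cmp)
[5] flags=0010 VS?F → skip
[6] flags=0010 HI?T → r2=0xe7
[7] flags=0010 GE?T → r5=0xd0
[8] flags=1000 → (cmp)
[9] flags=1000 LS?T → r2=0x55
[10] flags=1000 CS?F → skip

VAL = 0x55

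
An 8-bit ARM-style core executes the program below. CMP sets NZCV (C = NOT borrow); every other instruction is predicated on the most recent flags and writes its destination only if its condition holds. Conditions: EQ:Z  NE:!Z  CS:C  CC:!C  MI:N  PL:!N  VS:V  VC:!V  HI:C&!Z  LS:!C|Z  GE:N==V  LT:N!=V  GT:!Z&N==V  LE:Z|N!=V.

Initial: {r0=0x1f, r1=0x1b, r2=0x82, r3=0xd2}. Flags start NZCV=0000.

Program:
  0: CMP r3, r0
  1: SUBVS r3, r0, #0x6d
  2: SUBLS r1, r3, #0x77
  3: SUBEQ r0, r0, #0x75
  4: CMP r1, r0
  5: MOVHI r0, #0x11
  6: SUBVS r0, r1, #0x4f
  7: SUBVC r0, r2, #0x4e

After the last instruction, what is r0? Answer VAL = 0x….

VAL = 0x34

0: ✓ CMP  NZCV=1010
1: · SUBVS
2: · SUBLS
3: · SUBEQ
4: ✓ CMP  NZCV=1000
5: · MOVHI
6: · SUBVS
7: ✓ SUBVC  r0←0x34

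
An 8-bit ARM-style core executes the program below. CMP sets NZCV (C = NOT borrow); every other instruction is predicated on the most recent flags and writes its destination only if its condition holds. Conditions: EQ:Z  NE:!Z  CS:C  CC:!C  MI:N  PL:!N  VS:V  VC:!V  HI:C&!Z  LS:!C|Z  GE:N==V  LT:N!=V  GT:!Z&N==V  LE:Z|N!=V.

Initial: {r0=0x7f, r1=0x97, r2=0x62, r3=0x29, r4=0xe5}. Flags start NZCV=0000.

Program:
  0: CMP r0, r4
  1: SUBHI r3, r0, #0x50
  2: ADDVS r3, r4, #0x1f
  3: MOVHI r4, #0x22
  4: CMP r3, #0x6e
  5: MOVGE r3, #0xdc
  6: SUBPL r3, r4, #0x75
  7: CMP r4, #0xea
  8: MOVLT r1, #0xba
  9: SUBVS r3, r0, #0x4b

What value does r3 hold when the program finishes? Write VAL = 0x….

VAL = 0x04

[0] flags=1001 → (cmp)
[1] flags=1001 HI?F → skip
[2] flags=1001 VS?T → r3=0x04
[3] flags=1001 HI?F → skip
[4] flags=1000 → (cmp)
[5] flags=1000 GE?F → skip
[6] flags=1000 PL?F → skip
[7] flags=1000 → (cmp)
[8] flags=1000 LT?T → r1=0xba
[9] flags=1000 VS?F → skip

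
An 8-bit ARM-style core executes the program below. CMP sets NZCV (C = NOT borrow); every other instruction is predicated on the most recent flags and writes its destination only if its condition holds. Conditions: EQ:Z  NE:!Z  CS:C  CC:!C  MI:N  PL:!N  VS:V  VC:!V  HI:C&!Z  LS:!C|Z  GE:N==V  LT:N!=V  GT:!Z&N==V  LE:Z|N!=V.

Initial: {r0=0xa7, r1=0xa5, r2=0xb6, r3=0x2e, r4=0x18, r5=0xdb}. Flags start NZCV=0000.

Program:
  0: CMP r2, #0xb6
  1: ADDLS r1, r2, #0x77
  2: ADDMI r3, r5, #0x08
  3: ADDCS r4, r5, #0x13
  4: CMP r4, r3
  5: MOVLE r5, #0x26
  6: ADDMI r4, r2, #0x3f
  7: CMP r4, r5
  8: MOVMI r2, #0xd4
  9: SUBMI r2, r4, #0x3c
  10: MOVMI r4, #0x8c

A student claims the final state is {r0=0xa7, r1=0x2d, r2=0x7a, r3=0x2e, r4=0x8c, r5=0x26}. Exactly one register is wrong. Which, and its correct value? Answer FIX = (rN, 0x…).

FIX = (r2, 0xb9)

0: ✓ CMP  NZCV=0110
1: ✓ ADDLS  r1←0x2d
2: · ADDMI
3: ✓ ADDCS  r4←0xee
4: ✓ CMP  NZCV=1010
5: ✓ MOVLE  r5←0x26
6: ✓ ADDMI  r4←0xf5
7: ✓ CMP  NZCV=1010
8: ✓ MOVMI  r2←0xd4
9: ✓ SUBMI  r2←0xb9
10: ✓ MOVMI  r4←0x8c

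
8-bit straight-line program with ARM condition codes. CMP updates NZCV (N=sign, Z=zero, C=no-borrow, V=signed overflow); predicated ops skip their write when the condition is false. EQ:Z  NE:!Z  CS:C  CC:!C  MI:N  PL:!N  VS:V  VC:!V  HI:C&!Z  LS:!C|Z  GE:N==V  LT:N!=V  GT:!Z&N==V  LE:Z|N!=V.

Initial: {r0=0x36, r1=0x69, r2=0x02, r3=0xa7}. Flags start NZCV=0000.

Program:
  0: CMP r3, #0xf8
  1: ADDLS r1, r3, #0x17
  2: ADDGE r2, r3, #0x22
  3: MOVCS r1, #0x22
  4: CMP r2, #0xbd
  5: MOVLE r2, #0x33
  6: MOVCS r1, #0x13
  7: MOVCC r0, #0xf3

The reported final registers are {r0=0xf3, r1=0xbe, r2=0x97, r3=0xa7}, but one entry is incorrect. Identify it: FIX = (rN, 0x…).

[0] flags=1000 → (cmp)
[1] flags=1000 LS?T → r1=0xbe
[2] flags=1000 GE?F → skip
[3] flags=1000 CS?F → skip
[4] flags=0000 → (cmp)
[5] flags=0000 LE?F → skip
[6] flags=0000 CS?F → skip
[7] flags=0000 CC?T → r0=0xf3

FIX = (r2, 0x02)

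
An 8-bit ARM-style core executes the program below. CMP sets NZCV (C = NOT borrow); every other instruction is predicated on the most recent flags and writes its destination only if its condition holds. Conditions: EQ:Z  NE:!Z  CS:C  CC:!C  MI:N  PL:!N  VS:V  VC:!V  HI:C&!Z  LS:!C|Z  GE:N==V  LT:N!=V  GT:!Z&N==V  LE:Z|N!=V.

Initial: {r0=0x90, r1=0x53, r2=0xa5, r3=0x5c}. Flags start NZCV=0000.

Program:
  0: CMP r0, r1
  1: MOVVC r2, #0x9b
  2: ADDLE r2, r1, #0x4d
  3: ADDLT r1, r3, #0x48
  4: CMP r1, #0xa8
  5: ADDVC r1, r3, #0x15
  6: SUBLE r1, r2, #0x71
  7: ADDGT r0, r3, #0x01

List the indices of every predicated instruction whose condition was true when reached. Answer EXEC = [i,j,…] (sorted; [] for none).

0: ✓ CMP  NZCV=0011
1: · MOVVC
2: ✓ ADDLE  r2←0xa0
3: ✓ ADDLT  r1←0xa4
4: ✓ CMP  NZCV=1000
5: ✓ ADDVC  r1←0x71
6: ✓ SUBLE  r1←0x2f
7: · ADDGT

EXEC = [2,3,5,6]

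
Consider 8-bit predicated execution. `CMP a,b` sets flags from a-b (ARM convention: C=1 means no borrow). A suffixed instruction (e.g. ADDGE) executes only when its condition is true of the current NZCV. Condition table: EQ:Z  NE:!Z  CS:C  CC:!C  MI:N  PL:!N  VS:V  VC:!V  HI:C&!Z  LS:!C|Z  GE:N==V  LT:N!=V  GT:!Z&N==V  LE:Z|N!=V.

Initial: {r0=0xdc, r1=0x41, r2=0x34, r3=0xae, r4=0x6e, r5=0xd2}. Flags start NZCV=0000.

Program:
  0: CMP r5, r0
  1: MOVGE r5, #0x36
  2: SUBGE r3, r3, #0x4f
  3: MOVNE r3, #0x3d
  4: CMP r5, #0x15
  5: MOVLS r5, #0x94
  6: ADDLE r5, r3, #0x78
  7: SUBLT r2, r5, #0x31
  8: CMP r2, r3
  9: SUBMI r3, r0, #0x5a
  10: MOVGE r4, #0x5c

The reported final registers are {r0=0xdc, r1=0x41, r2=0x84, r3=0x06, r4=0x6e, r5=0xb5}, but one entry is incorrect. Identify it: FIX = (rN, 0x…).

FIX = (r3, 0x3d)

0: ✓ CMP  NZCV=1000
1: · MOVGE
2: · SUBGE
3: ✓ MOVNE  r3←0x3d
4: ✓ CMP  NZCV=1010
5: · MOVLS
6: ✓ ADDLE  r5←0xb5
7: ✓ SUBLT  r2←0x84
8: ✓ CMP  NZCV=0011
9: · SUBMI
10: · MOVGE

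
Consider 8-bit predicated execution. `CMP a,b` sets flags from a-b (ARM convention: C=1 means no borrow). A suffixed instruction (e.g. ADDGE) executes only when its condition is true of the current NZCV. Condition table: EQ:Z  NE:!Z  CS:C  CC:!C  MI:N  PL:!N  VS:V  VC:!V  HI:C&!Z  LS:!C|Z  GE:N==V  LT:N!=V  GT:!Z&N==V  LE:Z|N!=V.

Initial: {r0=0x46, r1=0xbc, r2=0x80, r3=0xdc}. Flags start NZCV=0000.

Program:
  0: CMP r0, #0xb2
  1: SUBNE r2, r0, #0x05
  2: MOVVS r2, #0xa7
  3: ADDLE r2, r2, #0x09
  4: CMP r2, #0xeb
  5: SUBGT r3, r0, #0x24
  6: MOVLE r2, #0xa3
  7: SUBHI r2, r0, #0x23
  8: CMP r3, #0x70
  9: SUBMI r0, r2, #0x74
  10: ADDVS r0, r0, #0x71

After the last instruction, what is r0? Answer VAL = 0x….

[0] flags=1001 → (cmp)
[1] flags=1001 NE?T → r2=0x41
[2] flags=1001 VS?T → r2=0xa7
[3] flags=1001 LE?F → skip
[4] flags=1000 → (cmp)
[5] flags=1000 GT?F → skip
[6] flags=1000 LE?T → r2=0xa3
[7] flags=1000 HI?F → skip
[8] flags=0011 → (cmp)
[9] flags=0011 MI?F → skip
[10] flags=0011 VS?T → r0=0xb7

VAL = 0xb7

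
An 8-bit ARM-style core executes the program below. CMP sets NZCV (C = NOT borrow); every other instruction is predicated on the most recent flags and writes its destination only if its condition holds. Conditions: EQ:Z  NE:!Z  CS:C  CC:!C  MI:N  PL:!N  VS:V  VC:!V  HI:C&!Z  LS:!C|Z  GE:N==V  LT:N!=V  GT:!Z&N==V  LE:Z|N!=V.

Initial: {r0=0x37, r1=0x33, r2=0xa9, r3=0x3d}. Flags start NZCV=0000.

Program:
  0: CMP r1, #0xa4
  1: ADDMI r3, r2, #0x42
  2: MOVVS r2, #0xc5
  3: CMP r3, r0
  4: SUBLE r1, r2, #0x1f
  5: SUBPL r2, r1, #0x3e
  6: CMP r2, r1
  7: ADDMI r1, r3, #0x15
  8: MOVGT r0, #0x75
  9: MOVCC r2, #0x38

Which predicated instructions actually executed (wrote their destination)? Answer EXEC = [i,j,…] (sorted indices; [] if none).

0: ✓ CMP  NZCV=1001
1: ✓ ADDMI  r3←0xeb
2: ✓ MOVVS  r2←0xc5
3: ✓ CMP  NZCV=1010
4: ✓ SUBLE  r1←0xa6
5: · SUBPL
6: ✓ CMP  NZCV=0010
7: · ADDMI
8: ✓ MOVGT  r0←0x75
9: · MOVCC

EXEC = [1,2,4,8]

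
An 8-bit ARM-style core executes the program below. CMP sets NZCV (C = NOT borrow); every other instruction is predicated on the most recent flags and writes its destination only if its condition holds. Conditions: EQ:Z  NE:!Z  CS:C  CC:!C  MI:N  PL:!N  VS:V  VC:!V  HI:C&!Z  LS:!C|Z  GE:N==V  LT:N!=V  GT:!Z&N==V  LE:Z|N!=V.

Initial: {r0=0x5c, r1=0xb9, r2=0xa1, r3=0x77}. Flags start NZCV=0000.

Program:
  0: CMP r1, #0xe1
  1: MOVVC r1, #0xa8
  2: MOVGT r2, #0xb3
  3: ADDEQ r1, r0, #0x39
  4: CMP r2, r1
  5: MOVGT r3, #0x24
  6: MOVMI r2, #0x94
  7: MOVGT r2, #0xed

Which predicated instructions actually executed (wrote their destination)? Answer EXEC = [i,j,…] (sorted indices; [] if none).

0: ✓ CMP  NZCV=1000
1: ✓ MOVVC  r1←0xa8
2: · MOVGT
3: · ADDEQ
4: ✓ CMP  NZCV=1000
5: · MOVGT
6: ✓ MOVMI  r2←0x94
7: · MOVGT

EXEC = [1,6]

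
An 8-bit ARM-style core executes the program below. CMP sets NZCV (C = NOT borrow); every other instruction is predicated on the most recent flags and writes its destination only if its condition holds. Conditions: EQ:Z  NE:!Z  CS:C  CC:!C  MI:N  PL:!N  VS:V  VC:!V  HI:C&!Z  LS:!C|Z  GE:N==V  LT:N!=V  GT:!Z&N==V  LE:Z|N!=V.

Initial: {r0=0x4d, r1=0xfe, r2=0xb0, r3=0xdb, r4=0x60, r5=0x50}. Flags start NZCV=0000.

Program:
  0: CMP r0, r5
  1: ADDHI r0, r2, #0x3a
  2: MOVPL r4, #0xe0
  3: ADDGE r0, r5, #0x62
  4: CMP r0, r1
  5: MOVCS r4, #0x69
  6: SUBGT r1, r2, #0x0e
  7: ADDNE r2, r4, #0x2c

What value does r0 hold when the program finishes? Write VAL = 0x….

VAL = 0x4d

[0] flags=1000 → (cmp)
[1] flags=1000 HI?F → skip
[2] flags=1000 PL?F → skip
[3] flags=1000 GE?F → skip
[4] flags=0000 → (cmp)
[5] flags=0000 CS?F → skip
[6] flags=0000 GT?T → r1=0xa2
[7] flags=0000 NE?T → r2=0x8c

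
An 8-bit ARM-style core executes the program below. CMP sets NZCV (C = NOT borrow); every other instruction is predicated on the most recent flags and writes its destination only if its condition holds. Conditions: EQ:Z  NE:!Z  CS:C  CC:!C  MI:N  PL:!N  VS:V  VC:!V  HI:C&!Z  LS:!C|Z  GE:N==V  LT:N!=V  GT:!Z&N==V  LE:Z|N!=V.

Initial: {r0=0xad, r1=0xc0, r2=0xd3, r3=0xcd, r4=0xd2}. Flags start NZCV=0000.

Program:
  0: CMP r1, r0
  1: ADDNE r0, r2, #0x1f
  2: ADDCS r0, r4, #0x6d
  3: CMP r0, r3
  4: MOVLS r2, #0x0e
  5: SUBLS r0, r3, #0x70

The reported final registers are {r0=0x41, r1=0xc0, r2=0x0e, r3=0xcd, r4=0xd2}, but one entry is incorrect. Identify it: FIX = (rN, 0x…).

[0] flags=0010 → (cmp)
[1] flags=0010 NE?T → r0=0xf2
[2] flags=0010 CS?T → r0=0x3f
[3] flags=0000 → (cmp)
[4] flags=0000 LS?T → r2=0x0e
[5] flags=0000 LS?T → r0=0x5d

FIX = (r0, 0x5d)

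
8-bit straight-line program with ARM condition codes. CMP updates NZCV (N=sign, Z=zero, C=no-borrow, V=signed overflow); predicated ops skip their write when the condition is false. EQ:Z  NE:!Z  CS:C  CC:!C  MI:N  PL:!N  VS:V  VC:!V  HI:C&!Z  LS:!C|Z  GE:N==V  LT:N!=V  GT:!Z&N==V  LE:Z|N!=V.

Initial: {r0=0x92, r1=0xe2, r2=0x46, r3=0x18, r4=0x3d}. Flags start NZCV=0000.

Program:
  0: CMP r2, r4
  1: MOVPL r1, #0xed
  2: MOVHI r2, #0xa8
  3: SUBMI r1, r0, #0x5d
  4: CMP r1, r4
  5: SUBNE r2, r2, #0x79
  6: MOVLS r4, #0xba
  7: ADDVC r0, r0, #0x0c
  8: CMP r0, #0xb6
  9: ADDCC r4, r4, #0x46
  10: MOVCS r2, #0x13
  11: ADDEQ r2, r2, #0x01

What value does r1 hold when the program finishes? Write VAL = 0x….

VAL = 0xed

0: ✓ CMP  NZCV=0010
1: ✓ MOVPL  r1←0xed
2: ✓ MOVHI  r2←0xa8
3: · SUBMI
4: ✓ CMP  NZCV=1010
5: ✓ SUBNE  r2←0x2f
6: · MOVLS
7: ✓ ADDVC  r0←0x9e
8: ✓ CMP  NZCV=1000
9: ✓ ADDCC  r4←0x83
10: · MOVCS
11: · ADDEQ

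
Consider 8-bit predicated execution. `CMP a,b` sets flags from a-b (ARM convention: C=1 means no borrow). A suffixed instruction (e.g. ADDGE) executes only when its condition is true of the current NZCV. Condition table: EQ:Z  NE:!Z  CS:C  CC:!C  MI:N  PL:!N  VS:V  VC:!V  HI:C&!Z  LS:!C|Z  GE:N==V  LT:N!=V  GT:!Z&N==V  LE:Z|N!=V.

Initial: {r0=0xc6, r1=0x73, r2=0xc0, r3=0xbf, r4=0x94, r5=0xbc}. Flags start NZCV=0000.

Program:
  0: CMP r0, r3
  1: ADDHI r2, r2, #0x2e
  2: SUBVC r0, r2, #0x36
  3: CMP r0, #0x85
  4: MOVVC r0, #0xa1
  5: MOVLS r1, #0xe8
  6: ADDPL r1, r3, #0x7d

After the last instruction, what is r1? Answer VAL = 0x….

VAL = 0x3c

0: ✓ CMP  NZCV=0010
1: ✓ ADDHI  r2←0xee
2: ✓ SUBVC  r0←0xb8
3: ✓ CMP  NZCV=0010
4: ✓ MOVVC  r0←0xa1
5: · MOVLS
6: ✓ ADDPL  r1←0x3c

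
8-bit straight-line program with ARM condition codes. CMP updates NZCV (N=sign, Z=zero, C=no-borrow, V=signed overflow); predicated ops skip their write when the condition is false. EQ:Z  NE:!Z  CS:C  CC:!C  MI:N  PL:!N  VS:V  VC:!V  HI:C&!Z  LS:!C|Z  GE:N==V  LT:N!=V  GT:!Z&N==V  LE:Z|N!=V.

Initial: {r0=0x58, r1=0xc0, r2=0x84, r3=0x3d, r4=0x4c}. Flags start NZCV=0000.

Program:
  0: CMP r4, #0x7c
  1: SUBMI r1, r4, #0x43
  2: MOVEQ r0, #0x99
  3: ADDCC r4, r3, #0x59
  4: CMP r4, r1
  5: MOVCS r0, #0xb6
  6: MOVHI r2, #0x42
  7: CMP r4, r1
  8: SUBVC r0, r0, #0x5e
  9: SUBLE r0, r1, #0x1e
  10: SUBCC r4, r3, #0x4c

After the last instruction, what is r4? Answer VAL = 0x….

VAL = 0x96

[0] flags=1000 → (cmp)
[1] flags=1000 MI?T → r1=0x09
[2] flags=1000 EQ?F → skip
[3] flags=1000 CC?T → r4=0x96
[4] flags=1010 → (cmp)
[5] flags=1010 CS?T → r0=0xb6
[6] flags=1010 HI?T → r2=0x42
[7] flags=1010 → (cmp)
[8] flags=1010 VC?T → r0=0x58
[9] flags=1010 LE?T → r0=0xeb
[10] flags=1010 CC?F → skip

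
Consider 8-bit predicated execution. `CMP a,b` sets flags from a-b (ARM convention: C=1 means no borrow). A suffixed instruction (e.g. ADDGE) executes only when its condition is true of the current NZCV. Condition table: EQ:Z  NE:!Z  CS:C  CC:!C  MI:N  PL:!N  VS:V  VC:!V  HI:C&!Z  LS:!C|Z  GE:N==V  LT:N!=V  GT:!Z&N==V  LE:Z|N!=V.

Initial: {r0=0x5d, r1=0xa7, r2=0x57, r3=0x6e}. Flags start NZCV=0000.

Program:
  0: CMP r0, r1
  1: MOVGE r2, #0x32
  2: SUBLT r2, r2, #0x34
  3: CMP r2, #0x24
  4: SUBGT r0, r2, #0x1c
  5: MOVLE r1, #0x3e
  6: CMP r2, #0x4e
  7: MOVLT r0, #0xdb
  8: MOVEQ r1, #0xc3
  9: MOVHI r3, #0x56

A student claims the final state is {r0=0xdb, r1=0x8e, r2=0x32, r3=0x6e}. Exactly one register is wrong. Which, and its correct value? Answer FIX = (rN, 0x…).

[0] flags=1001 → (cmp)
[1] flags=1001 GE?T → r2=0x32
[2] flags=1001 LT?F → skip
[3] flags=0010 → (cmp)
[4] flags=0010 GT?T → r0=0x16
[5] flags=0010 LE?F → skip
[6] flags=1000 → (cmp)
[7] flags=1000 LT?T → r0=0xdb
[8] flags=1000 EQ?F → skip
[9] flags=1000 HI?F → skip

FIX = (r1, 0xa7)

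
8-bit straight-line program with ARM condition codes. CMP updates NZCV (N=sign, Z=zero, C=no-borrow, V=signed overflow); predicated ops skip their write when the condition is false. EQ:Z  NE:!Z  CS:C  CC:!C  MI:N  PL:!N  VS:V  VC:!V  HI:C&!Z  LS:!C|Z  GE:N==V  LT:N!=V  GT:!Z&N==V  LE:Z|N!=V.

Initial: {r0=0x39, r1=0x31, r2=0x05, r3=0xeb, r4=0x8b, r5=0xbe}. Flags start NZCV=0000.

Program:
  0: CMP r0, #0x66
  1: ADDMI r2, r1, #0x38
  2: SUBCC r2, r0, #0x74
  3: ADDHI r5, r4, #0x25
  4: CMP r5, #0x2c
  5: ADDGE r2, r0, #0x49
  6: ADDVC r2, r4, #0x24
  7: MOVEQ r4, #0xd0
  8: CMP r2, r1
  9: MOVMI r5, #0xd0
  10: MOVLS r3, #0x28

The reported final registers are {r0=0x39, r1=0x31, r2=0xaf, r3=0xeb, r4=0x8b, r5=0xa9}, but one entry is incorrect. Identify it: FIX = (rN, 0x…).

0: ✓ CMP  NZCV=1000
1: ✓ ADDMI  r2←0x69
2: ✓ SUBCC  r2←0xc5
3: · ADDHI
4: ✓ CMP  NZCV=1010
5: · ADDGE
6: ✓ ADDVC  r2←0xaf
7: · MOVEQ
8: ✓ CMP  NZCV=0011
9: · MOVMI
10: · MOVLS

FIX = (r5, 0xbe)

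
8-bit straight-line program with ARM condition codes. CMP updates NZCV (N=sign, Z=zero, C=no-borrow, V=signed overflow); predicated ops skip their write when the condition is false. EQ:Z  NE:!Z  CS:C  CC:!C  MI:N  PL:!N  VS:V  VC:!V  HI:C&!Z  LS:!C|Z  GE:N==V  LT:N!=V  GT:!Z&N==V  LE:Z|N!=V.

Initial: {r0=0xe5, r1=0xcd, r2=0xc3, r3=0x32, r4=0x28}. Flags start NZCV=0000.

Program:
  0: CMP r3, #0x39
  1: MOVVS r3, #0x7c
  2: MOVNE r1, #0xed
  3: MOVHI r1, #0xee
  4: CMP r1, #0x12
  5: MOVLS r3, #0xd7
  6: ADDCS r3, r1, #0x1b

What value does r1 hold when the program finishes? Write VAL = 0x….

VAL = 0xed

[0] flags=1000 → (cmp)
[1] flags=1000 VS?F → skip
[2] flags=1000 NE?T → r1=0xed
[3] flags=1000 HI?F → skip
[4] flags=1010 → (cmp)
[5] flags=1010 LS?F → skip
[6] flags=1010 CS?T → r3=0x08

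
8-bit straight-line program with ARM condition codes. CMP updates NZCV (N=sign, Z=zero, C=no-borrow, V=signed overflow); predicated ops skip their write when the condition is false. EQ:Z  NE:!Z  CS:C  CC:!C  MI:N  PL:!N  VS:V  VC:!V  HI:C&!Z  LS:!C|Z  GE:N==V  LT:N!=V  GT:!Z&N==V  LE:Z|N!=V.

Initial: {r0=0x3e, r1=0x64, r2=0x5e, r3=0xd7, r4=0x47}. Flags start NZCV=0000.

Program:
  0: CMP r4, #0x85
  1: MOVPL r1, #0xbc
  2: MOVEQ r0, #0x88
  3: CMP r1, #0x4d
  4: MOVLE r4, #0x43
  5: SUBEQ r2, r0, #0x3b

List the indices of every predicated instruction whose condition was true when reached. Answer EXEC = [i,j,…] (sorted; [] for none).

0: ✓ CMP  NZCV=1001
1: · MOVPL
2: · MOVEQ
3: ✓ CMP  NZCV=0010
4: · MOVLE
5: · SUBEQ

EXEC = []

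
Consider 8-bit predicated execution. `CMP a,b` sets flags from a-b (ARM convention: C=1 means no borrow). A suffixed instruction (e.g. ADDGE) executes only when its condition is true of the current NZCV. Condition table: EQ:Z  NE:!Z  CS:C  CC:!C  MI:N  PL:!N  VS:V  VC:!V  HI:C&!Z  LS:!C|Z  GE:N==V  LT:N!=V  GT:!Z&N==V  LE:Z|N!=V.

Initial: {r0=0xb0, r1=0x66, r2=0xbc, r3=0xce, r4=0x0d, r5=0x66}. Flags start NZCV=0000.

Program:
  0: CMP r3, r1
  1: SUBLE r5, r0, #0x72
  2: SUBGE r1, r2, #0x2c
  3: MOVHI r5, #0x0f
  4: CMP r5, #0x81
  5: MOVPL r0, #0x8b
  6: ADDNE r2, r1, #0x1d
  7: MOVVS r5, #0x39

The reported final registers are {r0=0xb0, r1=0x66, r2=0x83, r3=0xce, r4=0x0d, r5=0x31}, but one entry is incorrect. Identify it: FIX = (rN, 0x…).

0: ✓ CMP  NZCV=0011
1: ✓ SUBLE  r5←0x3e
2: · SUBGE
3: ✓ MOVHI  r5←0x0f
4: ✓ CMP  NZCV=1001
5: · MOVPL
6: ✓ ADDNE  r2←0x83
7: ✓ MOVVS  r5←0x39

FIX = (r5, 0x39)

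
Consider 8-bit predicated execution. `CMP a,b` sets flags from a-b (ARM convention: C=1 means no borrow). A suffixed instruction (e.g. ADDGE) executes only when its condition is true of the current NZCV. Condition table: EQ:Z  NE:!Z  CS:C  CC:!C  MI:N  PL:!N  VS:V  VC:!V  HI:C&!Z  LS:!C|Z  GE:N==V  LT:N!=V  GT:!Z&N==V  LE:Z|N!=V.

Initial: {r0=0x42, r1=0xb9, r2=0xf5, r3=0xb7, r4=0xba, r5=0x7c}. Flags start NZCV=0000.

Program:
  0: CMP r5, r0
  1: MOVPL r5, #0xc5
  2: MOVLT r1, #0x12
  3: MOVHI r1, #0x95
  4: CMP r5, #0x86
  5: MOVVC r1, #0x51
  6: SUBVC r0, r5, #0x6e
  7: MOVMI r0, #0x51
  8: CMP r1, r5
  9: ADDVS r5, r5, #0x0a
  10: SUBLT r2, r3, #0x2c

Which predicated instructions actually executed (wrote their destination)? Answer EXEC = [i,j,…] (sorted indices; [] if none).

EXEC = [1,3,5,6,9]

[0] flags=0010 → (cmp)
[1] flags=0010 PL?T → r5=0xc5
[2] flags=0010 LT?F → skip
[3] flags=0010 HI?T → r1=0x95
[4] flags=0010 → (cmp)
[5] flags=0010 VC?T → r1=0x51
[6] flags=0010 VC?T → r0=0x57
[7] flags=0010 MI?F → skip
[8] flags=1001 → (cmp)
[9] flags=1001 VS?T → r5=0xcf
[10] flags=1001 LT?F → skip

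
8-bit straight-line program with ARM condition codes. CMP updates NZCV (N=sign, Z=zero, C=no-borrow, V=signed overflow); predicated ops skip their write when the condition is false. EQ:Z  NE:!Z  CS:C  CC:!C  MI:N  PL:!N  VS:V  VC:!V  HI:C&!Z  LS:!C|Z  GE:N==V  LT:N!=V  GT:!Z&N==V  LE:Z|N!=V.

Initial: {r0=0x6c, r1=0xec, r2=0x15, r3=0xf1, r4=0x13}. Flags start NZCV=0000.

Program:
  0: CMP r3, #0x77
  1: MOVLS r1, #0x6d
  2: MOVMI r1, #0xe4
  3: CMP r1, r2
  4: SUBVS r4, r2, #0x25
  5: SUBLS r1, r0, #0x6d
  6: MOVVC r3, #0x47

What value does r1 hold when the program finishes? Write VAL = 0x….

VAL = 0xec

0: ✓ CMP  NZCV=0011
1: · MOVLS
2: · MOVMI
3: ✓ CMP  NZCV=1010
4: · SUBVS
5: · SUBLS
6: ✓ MOVVC  r3←0x47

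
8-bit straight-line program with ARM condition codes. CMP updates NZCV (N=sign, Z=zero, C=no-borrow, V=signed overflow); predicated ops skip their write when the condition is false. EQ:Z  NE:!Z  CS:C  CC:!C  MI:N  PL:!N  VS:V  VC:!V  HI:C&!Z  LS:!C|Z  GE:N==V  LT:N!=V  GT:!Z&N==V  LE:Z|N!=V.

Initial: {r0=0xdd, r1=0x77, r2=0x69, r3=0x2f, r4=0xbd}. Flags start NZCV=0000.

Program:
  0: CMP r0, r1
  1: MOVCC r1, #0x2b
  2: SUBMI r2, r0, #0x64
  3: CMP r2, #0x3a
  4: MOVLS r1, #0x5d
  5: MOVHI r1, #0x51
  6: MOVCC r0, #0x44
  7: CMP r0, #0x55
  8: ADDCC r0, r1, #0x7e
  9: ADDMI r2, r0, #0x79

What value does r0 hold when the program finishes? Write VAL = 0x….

0: ✓ CMP  NZCV=0011
1: · MOVCC
2: · SUBMI
3: ✓ CMP  NZCV=0010
4: · MOVLS
5: ✓ MOVHI  r1←0x51
6: · MOVCC
7: ✓ CMP  NZCV=1010
8: · ADDCC
9: ✓ ADDMI  r2←0x56

VAL = 0xdd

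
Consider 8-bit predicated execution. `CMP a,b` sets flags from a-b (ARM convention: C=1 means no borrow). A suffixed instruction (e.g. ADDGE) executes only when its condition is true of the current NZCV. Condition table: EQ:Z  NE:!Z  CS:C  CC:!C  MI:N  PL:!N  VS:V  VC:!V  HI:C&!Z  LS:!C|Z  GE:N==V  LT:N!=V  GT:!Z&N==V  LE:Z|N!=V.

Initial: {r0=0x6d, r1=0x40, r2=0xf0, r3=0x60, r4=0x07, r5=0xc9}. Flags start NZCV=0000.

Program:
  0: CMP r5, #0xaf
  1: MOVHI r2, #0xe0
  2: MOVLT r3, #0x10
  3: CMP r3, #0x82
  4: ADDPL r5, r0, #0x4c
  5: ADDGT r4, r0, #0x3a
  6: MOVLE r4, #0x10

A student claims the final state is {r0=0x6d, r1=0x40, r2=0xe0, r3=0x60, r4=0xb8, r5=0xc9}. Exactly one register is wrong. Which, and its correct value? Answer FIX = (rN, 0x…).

0: ✓ CMP  NZCV=0010
1: ✓ MOVHI  r2←0xe0
2: · MOVLT
3: ✓ CMP  NZCV=1001
4: · ADDPL
5: ✓ ADDGT  r4←0xa7
6: · MOVLE

FIX = (r4, 0xa7)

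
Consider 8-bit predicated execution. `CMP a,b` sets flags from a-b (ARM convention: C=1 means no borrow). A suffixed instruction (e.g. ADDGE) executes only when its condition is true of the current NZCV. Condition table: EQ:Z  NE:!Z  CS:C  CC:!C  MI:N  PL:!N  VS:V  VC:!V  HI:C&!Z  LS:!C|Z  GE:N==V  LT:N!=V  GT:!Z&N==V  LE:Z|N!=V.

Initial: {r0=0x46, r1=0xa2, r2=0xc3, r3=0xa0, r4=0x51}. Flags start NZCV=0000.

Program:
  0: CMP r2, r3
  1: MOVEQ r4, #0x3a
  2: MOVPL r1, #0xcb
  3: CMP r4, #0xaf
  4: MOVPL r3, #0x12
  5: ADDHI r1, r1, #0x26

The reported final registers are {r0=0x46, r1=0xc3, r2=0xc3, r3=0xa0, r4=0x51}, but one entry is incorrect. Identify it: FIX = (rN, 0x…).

0: ✓ CMP  NZCV=0010
1: · MOVEQ
2: ✓ MOVPL  r1←0xcb
3: ✓ CMP  NZCV=1001
4: · MOVPL
5: · ADDHI

FIX = (r1, 0xcb)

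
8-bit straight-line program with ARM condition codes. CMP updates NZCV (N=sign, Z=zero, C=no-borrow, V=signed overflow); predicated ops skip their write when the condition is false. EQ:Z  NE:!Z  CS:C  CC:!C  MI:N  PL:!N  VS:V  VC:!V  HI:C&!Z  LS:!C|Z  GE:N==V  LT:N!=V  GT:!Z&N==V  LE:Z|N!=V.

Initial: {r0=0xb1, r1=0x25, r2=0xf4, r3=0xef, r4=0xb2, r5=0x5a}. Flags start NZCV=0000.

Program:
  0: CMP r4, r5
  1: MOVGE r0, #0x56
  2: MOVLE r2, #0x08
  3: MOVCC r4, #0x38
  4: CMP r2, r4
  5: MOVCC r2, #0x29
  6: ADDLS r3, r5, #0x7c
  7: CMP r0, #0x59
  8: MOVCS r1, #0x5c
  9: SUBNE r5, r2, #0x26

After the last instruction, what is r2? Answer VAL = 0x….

[0] flags=0011 → (cmp)
[1] flags=0011 GE?F → skip
[2] flags=0011 LE?T → r2=0x08
[3] flags=0011 CC?F → skip
[4] flags=0000 → (cmp)
[5] flags=0000 CC?T → r2=0x29
[6] flags=0000 LS?T → r3=0xd6
[7] flags=0011 → (cmp)
[8] flags=0011 CS?T → r1=0x5c
[9] flags=0011 NE?T → r5=0x03

VAL = 0x29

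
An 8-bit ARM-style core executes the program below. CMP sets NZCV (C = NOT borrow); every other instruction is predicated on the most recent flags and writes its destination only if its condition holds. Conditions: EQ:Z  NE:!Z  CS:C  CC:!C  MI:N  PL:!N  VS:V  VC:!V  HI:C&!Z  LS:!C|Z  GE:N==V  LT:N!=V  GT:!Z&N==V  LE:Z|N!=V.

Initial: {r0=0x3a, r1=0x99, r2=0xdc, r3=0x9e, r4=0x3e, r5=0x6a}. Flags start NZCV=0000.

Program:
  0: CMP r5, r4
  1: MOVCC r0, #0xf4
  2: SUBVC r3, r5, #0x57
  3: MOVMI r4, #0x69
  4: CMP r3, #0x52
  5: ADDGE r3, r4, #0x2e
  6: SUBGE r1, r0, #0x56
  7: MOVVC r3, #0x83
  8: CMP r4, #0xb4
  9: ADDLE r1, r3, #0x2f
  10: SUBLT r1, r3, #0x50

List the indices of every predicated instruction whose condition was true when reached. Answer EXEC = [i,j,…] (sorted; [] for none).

EXEC = [2,7]

0: ✓ CMP  NZCV=0010
1: · MOVCC
2: ✓ SUBVC  r3←0x13
3: · MOVMI
4: ✓ CMP  NZCV=1000
5: · ADDGE
6: · SUBGE
7: ✓ MOVVC  r3←0x83
8: ✓ CMP  NZCV=1001
9: · ADDLE
10: · SUBLT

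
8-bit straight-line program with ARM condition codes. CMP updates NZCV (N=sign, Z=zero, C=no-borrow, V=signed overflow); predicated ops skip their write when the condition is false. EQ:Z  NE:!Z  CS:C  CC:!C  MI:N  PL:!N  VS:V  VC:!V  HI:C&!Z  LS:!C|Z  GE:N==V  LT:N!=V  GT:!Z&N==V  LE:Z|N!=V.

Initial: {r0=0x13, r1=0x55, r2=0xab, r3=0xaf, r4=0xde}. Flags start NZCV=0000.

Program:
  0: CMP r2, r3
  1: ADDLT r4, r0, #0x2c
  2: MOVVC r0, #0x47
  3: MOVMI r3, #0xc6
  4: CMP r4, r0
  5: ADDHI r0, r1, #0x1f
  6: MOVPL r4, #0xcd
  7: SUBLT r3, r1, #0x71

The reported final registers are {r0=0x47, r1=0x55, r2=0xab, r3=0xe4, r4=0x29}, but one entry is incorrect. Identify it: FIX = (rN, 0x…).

[0] flags=1000 → (cmp)
[1] flags=1000 LT?T → r4=0x3f
[2] flags=1000 VC?T → r0=0x47
[3] flags=1000 MI?T → r3=0xc6
[4] flags=1000 → (cmp)
[5] flags=1000 HI?F → skip
[6] flags=1000 PL?F → skip
[7] flags=1000 LT?T → r3=0xe4

FIX = (r4, 0x3f)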